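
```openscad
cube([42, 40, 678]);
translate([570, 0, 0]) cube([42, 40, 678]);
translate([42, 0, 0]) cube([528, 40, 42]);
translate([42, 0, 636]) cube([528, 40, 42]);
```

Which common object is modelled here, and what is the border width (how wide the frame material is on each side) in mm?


A picture frame. The border width is 42 mm.

Four thin pieces enclosing a rectangular opening — a picture frame. The two full-height stiles are 678 mm tall; the top rail sits at z = 636 and is 42 mm tall, so the border above the opening is 678 − 636 = 42 mm, matching the stile x-width.


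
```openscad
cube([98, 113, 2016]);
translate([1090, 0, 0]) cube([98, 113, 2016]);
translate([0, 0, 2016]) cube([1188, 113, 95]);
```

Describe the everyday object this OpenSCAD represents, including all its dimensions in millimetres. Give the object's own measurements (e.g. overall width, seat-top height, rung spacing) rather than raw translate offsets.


A door frame. The clear opening is 992 mm wide and 2016 mm high. Two 98 mm wide jambs, 113 mm deep, stand either side of the opening from the floor to the top of the opening. A 95 mm thick head sits across the top of both jambs, spanning the full outside width of the frame.


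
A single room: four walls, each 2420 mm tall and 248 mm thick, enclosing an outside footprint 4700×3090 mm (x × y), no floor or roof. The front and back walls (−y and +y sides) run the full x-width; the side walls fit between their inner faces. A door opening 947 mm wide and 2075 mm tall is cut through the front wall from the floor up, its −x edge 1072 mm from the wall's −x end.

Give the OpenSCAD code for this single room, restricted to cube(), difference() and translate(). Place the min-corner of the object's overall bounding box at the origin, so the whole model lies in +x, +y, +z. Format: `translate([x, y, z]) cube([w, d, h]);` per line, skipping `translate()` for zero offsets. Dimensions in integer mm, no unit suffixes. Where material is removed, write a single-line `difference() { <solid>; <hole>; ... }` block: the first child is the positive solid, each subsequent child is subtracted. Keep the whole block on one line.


difference() { cube([4700, 248, 2420]); translate([1072, 0, 0]) cube([947, 248, 2075]); }
translate([0, 2842, 0]) cube([4700, 248, 2420]);
translate([0, 248, 0]) cube([248, 2594, 2420]);
translate([4452, 248, 0]) cube([248, 2594, 2420]);


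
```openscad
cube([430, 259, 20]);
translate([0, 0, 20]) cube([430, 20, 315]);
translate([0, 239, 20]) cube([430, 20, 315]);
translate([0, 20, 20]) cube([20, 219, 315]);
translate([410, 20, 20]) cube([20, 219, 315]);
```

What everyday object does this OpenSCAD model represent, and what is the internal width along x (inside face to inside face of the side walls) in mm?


An open box. The internal width is 390 mm.

A 430×259 base slab with four walls standing on it — an open box. The base is 430 mm wide and the walls are 20 mm thick, so the internal width is 430 − 2 × 20 = 390 mm.


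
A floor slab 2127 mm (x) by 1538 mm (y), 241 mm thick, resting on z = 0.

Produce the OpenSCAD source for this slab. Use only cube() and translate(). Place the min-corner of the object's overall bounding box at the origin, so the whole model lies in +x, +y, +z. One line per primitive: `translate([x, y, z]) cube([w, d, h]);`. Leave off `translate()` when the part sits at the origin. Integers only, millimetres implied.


cube([2127, 1538, 241]);


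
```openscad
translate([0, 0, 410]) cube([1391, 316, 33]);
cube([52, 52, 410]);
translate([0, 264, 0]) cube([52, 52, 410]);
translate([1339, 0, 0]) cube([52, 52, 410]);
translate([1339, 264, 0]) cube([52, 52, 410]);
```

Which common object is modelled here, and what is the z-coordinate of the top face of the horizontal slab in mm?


A bench. The seat-top height is 443 mm.

A long slab on four corner posts — a bench. The slab sits at z = 410 with thickness 33, so the top is 410 + 33 = 443 mm.


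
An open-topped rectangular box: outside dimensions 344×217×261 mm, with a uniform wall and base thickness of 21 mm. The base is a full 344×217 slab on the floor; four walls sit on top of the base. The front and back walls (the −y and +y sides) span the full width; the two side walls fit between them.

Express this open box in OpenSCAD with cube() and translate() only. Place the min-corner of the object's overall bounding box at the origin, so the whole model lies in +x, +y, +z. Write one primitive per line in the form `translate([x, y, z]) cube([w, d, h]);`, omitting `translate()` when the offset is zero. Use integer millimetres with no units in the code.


cube([344, 217, 21]);
translate([0, 0, 21]) cube([344, 21, 240]);
translate([0, 196, 21]) cube([344, 21, 240]);
translate([0, 21, 21]) cube([21, 175, 240]);
translate([323, 21, 21]) cube([21, 175, 240]);


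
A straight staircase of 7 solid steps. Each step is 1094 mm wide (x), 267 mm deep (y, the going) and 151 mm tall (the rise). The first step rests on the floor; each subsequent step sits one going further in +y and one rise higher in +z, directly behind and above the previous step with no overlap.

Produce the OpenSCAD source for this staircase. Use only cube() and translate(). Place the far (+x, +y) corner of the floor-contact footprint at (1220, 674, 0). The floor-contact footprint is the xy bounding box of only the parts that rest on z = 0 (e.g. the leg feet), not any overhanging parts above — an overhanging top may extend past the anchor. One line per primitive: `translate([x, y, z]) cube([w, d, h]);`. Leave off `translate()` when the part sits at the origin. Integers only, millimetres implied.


translate([126, 407, 0]) cube([1094, 267, 151]);
translate([126, 674, 151]) cube([1094, 267, 151]);
translate([126, 941, 302]) cube([1094, 267, 151]);
translate([126, 1208, 453]) cube([1094, 267, 151]);
translate([126, 1475, 604]) cube([1094, 267, 151]);
translate([126, 1742, 755]) cube([1094, 267, 151]);
translate([126, 2009, 906]) cube([1094, 267, 151]);


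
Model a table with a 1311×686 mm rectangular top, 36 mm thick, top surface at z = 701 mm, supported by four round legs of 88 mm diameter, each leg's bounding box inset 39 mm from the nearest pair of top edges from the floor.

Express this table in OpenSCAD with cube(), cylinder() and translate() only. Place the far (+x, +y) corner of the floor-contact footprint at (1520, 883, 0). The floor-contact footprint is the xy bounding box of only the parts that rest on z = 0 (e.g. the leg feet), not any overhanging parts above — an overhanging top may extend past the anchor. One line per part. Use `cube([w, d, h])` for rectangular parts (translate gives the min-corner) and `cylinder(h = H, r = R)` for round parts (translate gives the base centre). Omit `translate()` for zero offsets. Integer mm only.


// leg_h = 701 - 36 = 665
translate([248, 236, 665]) cube([1311, 686, 36]);
translate([331, 319, 0]) cylinder(h = 665, r = 44);
translate([1476, 319, 0]) cylinder(h = 665, r = 44);
translate([331, 839, 0]) cylinder(h = 665, r = 44);
translate([1476, 839, 0]) cylinder(h = 665, r = 44);


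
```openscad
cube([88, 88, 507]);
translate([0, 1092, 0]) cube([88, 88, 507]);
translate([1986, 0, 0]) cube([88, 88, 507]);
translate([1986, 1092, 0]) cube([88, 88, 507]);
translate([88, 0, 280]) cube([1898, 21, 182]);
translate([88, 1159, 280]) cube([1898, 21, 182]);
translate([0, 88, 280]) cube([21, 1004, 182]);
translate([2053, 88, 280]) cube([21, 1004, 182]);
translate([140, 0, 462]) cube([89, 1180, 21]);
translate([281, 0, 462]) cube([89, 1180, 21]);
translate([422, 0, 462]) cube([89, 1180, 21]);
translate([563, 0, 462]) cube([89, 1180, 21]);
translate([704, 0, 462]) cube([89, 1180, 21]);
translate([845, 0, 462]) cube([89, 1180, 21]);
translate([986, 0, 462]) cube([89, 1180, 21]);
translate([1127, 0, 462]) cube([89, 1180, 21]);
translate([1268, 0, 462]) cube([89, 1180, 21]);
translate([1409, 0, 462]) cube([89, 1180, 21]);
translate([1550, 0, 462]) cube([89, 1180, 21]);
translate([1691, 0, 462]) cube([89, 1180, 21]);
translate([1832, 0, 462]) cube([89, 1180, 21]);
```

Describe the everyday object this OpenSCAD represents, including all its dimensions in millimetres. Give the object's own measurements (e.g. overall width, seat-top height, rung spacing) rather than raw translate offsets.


A bed frame 2074 mm long (x) by 1180 mm wide (y). Four 88×88 mm corner posts, 507 mm tall, at the corners of the footprint. Four rails of 21 mm thickness and 182 mm height run between adjacent posts with their undersides at z = 280 mm, their outer faces flush with the outside of the frame (the two x-running rails run between the posts' inner faces; the two y-running rails run between the posts' inner faces). 13 slats, each 89 mm wide (x) and 21 mm thick, lie across the top of the two x-running rails, running the full 1180 mm width of the frame in y; along x they sit between the end posts with a 52 mm gap after the −x posts and between neighbouring slats, leaving 65 mm before the +x posts.


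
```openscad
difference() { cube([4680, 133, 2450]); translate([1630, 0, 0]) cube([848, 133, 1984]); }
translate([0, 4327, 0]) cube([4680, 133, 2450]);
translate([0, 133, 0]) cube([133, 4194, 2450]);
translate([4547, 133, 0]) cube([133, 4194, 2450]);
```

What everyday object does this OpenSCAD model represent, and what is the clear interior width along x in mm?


A single room. The interior width is 4414 mm.

Four walls enclosing a rectangle with a door in the front wall — a room. Outside width 4680 minus two 133 mm walls gives 4414 mm.


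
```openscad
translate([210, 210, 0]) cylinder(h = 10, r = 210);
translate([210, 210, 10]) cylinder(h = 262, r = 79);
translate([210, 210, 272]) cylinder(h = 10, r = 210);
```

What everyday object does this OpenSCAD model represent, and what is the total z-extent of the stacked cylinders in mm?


A spool. The overall height is 282 mm.

Three coaxial cylinders, large–small–large — a spool. Two 10 mm flanges and a 262 mm core give 10 + 262 + 10 = 282 mm.


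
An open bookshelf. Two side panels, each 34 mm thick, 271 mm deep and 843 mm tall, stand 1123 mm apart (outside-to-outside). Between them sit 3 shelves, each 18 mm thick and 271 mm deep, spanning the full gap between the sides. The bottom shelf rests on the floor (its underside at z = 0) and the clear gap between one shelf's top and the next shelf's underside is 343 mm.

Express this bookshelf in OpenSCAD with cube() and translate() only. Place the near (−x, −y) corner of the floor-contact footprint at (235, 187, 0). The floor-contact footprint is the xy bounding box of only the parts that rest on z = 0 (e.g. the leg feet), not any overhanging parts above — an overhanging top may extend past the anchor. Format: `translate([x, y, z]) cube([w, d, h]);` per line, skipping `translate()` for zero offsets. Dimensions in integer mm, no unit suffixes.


translate([235, 187, 0]) cube([34, 271, 843]);
translate([1324, 187, 0]) cube([34, 271, 843]);
translate([269, 187, 0]) cube([1055, 271, 18]);
translate([269, 187, 361]) cube([1055, 271, 18]);
translate([269, 187, 722]) cube([1055, 271, 18]);


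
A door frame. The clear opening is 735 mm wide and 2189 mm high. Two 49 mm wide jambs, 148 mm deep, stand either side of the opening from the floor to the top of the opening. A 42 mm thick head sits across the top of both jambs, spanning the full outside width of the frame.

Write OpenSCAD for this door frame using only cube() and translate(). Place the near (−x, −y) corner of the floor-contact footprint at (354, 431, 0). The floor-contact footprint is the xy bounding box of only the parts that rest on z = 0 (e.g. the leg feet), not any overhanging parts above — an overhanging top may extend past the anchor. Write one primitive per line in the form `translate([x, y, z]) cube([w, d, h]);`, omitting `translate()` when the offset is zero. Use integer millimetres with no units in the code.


translate([354, 431, 0]) cube([49, 148, 2189]);
translate([1138, 431, 0]) cube([49, 148, 2189]);
translate([354, 431, 2189]) cube([833, 148, 42]);


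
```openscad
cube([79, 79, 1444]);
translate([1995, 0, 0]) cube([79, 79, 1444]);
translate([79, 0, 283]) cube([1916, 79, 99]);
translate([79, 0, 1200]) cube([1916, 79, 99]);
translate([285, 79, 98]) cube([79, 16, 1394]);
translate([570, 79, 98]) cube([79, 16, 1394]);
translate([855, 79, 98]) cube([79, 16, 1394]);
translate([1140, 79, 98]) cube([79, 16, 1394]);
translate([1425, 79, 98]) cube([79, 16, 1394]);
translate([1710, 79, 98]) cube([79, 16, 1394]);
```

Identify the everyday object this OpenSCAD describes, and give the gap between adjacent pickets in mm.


A fence section. The picket gap is 206 mm.

Two posts, two rails, 6 pickets — a fence section. Span 1916 mm holds 6 pickets of 79 mm with 7 equal gaps: ⌊(1916 − 6·79) / 7⌋ = 206 mm.


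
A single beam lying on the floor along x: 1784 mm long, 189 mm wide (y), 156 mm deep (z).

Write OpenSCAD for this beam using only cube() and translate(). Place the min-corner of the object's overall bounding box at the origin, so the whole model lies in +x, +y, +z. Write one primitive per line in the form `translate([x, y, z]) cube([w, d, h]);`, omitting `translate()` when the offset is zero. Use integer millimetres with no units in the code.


cube([1784, 189, 156]);


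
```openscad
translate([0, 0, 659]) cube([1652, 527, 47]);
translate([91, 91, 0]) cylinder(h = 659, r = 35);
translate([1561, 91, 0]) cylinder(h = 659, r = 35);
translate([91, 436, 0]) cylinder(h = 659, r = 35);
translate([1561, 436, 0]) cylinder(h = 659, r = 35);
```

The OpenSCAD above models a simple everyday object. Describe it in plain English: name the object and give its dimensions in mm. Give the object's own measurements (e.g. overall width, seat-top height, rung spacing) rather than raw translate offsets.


A table: top 1652 mm (x) × 527 mm (y), 47 mm thick, upper face at z = 706 mm, on four round legs of 70 mm diameter, each leg's bounding box inset 56 mm from the nearest pair of top edges from z = 0 to the bottom of the top.


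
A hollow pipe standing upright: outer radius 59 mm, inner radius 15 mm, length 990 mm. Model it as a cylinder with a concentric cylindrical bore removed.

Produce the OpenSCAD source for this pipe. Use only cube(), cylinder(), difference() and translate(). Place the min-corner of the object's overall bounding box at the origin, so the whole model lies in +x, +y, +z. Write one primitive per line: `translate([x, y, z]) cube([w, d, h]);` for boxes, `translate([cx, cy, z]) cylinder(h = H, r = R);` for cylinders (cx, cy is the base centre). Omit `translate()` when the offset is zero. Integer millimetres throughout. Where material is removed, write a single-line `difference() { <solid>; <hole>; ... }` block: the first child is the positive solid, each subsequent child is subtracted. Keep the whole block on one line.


difference() { translate([59, 59, 0]) cylinder(h = 990, r = 59); translate([59, 59, 0]) cylinder(h = 990, r = 15); }


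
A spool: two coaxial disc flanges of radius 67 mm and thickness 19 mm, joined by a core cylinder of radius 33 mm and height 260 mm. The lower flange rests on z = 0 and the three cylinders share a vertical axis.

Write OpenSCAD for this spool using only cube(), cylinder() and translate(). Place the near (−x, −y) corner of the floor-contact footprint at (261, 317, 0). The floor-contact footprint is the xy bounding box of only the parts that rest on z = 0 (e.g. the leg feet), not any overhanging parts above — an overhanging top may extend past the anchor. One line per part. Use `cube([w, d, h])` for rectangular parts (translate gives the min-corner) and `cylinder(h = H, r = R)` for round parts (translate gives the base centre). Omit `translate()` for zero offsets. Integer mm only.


translate([328, 384, 0]) cylinder(h = 19, r = 67);
translate([328, 384, 19]) cylinder(h = 260, r = 33);
translate([328, 384, 279]) cylinder(h = 19, r = 67);


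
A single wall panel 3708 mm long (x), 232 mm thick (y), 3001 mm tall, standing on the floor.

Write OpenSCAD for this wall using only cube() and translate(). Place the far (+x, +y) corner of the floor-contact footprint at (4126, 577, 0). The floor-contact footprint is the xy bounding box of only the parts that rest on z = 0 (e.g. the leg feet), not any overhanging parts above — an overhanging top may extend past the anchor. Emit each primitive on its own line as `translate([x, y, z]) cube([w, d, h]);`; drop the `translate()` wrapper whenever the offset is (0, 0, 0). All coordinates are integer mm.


translate([418, 345, 0]) cube([3708, 232, 3001]);


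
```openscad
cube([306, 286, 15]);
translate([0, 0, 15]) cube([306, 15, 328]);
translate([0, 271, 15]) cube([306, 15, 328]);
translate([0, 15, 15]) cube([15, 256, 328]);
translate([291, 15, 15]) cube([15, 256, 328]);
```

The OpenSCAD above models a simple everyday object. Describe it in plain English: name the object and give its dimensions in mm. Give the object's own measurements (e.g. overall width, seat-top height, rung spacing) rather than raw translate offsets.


An open-topped rectangular box: outside dimensions 306×286×343 mm, with a uniform wall and base thickness of 15 mm. The base is a full 306×286 slab on the floor; four walls sit on top of the base. The front and back walls (the −y and +y sides) span the full width; the two side walls fit between them.


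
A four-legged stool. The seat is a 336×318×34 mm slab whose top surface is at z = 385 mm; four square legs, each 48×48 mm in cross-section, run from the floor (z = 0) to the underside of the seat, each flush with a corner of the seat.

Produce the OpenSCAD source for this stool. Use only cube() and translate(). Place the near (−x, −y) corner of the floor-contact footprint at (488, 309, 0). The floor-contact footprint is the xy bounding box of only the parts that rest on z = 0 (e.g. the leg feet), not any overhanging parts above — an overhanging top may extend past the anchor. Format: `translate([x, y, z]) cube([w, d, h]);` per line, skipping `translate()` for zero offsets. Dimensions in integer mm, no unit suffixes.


translate([488, 309, 351]) cube([336, 318, 34]);
translate([488, 309, 0]) cube([48, 48, 351]);
translate([776, 309, 0]) cube([48, 48, 351]);
translate([488, 579, 0]) cube([48, 48, 351]);
translate([776, 579, 0]) cube([48, 48, 351]);


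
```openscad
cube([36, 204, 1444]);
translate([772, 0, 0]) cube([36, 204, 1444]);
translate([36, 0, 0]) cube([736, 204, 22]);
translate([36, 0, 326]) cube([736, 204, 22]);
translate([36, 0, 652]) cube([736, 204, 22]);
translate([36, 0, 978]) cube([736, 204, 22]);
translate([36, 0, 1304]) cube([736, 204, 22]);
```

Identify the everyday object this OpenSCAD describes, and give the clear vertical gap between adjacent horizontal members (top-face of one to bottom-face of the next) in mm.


A bookshelf. The clear shelf gap is 304 mm.

Two tall side panels with 5 horizontal boards between them — a bookshelf. The first two shelf undersides are at z = 0 and z = 326; with shelf thickness 22, the clear gap is 326 − 0 − 22 = 304 mm.


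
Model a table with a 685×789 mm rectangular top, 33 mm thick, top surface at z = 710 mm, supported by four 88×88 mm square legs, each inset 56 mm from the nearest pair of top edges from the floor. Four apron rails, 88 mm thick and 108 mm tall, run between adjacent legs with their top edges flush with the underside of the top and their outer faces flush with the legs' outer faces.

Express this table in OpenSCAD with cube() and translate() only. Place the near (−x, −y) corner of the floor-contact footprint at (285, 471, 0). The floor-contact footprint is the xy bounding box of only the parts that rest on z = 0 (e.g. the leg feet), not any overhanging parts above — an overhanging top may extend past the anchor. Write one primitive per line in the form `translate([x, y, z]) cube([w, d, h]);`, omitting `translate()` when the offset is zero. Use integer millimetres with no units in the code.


translate([229, 415, 677]) cube([685, 789, 33]);
translate([285, 471, 0]) cube([88, 88, 677]);
translate([770, 471, 0]) cube([88, 88, 677]);
translate([285, 1060, 0]) cube([88, 88, 677]);
translate([770, 1060, 0]) cube([88, 88, 677]);
translate([373, 471, 569]) cube([397, 88, 108]);
translate([373, 1060, 569]) cube([397, 88, 108]);
translate([285, 559, 569]) cube([88, 501, 108]);
translate([770, 559, 569]) cube([88, 501, 108]);


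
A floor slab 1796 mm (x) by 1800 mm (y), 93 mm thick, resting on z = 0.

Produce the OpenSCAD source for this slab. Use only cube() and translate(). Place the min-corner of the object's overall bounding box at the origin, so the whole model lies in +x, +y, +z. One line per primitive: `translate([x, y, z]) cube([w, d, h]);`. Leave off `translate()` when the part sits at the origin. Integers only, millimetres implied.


cube([1796, 1800, 93]);


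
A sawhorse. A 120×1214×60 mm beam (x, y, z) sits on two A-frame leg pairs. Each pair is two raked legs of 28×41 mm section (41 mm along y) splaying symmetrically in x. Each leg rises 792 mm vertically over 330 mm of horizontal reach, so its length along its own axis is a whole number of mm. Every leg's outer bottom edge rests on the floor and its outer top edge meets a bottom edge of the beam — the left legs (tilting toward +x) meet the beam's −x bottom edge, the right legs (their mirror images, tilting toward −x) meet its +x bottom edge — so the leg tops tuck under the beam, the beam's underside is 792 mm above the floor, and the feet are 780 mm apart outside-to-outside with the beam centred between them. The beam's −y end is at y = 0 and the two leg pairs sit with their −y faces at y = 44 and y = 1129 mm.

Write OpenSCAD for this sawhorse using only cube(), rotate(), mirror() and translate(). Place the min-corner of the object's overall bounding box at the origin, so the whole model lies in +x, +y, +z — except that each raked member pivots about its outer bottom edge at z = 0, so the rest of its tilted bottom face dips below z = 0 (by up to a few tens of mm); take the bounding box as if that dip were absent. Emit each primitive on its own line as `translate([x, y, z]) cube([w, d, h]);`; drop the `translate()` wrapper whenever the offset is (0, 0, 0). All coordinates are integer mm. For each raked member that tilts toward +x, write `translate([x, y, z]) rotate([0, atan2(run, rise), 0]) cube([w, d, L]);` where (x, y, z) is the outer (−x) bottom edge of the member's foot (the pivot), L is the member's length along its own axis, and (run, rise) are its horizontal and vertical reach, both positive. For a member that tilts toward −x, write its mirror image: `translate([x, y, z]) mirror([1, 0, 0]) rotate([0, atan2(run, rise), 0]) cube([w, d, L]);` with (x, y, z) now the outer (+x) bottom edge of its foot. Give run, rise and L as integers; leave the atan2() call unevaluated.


translate([330, 0, 792]) cube([120, 1214, 60]);
translate([0, 44, 0]) rotate([0, atan2(330, 792), 0]) cube([28, 41, 858]);
translate([780, 44, 0]) mirror([1, 0, 0]) rotate([0, atan2(330, 792), 0]) cube([28, 41, 858]);
translate([0, 1129, 0]) rotate([0, atan2(330, 792), 0]) cube([28, 41, 858]);
translate([780, 1129, 0]) mirror([1, 0, 0]) rotate([0, atan2(330, 792), 0]) cube([28, 41, 858]);


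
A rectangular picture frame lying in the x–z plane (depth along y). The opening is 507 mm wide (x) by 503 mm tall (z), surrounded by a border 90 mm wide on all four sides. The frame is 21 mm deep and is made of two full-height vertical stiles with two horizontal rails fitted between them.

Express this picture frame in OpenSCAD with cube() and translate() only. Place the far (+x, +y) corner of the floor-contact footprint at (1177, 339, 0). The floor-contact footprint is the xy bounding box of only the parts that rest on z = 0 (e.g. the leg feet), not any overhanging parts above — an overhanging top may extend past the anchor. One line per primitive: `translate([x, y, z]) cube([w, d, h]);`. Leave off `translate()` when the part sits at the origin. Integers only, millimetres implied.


translate([490, 318, 0]) cube([90, 21, 683]);
translate([1087, 318, 0]) cube([90, 21, 683]);
translate([580, 318, 0]) cube([507, 21, 90]);
translate([580, 318, 593]) cube([507, 21, 90]);


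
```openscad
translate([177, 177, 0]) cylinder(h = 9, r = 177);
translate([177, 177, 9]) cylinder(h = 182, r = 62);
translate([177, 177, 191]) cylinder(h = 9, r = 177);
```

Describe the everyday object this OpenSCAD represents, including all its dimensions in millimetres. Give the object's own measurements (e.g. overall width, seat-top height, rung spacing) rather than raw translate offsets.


A spool: two coaxial disc flanges of radius 177 mm and thickness 9 mm, joined by a core cylinder of radius 62 mm and height 182 mm. The lower flange rests on z = 0 and the three cylinders share a vertical axis.


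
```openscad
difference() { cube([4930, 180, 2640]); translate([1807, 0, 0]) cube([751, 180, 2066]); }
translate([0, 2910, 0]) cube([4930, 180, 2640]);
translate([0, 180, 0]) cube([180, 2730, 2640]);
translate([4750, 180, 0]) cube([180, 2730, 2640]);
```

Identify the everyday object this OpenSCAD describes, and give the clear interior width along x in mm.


A single room. The interior width is 4570 mm.

Four walls enclosing a rectangle with a door in the front wall — a room. Outside width 4930 minus two 180 mm walls gives 4570 mm.


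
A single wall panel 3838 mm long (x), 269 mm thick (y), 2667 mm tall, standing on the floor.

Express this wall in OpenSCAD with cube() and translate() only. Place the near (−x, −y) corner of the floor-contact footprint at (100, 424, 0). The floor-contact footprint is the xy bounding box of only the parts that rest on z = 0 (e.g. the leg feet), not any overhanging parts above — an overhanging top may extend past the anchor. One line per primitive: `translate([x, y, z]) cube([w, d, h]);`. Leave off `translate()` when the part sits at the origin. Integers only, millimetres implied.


translate([100, 424, 0]) cube([3838, 269, 2667]);


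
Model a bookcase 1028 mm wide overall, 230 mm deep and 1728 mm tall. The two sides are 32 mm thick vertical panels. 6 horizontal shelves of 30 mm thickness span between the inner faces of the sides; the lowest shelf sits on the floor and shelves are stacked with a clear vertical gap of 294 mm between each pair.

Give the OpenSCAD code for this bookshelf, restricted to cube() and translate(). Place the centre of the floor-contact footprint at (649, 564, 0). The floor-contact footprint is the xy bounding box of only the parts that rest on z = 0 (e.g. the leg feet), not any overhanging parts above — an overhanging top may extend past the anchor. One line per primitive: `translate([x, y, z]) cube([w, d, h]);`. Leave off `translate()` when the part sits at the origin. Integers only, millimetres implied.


translate([135, 449, 0]) cube([32, 230, 1728]);
translate([1131, 449, 0]) cube([32, 230, 1728]);
translate([167, 449, 0]) cube([964, 230, 30]);
translate([167, 449, 324]) cube([964, 230, 30]);
translate([167, 449, 648]) cube([964, 230, 30]);
translate([167, 449, 972]) cube([964, 230, 30]);
translate([167, 449, 1296]) cube([964, 230, 30]);
translate([167, 449, 1620]) cube([964, 230, 30]);


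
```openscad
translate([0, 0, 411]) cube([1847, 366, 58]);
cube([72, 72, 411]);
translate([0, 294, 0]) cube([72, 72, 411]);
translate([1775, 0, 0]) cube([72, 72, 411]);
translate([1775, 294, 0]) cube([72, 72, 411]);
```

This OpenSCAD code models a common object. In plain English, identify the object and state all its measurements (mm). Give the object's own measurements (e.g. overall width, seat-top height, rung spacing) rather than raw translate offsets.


A bench: a 1847×366 mm seat slab, 58 mm thick, top at z = 469 mm, on four 72×72 mm square legs flush with the seat corners and standing on z = 0.


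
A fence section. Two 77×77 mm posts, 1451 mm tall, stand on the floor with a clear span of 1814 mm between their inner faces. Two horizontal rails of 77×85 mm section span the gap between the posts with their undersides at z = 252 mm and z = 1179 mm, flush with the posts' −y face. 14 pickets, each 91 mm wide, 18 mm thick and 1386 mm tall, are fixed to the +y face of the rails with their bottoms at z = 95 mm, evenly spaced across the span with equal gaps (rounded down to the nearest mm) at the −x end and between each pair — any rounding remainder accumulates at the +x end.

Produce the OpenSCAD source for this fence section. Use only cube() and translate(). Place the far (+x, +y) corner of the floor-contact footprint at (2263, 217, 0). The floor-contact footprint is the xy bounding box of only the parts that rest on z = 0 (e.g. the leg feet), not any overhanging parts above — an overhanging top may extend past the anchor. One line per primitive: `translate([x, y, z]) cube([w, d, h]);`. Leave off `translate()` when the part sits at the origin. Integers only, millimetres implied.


translate([295, 140, 0]) cube([77, 77, 1451]);
translate([2186, 140, 0]) cube([77, 77, 1451]);
translate([372, 140, 252]) cube([1814, 77, 85]);
translate([372, 140, 1179]) cube([1814, 77, 85]);
translate([408, 217, 95]) cube([91, 18, 1386]);
translate([535, 217, 95]) cube([91, 18, 1386]);
translate([662, 217, 95]) cube([91, 18, 1386]);
translate([789, 217, 95]) cube([91, 18, 1386]);
translate([916, 217, 95]) cube([91, 18, 1386]);
translate([1043, 217, 95]) cube([91, 18, 1386]);
translate([1170, 217, 95]) cube([91, 18, 1386]);
translate([1297, 217, 95]) cube([91, 18, 1386]);
translate([1424, 217, 95]) cube([91, 18, 1386]);
translate([1551, 217, 95]) cube([91, 18, 1386]);
translate([1678, 217, 95]) cube([91, 18, 1386]);
translate([1805, 217, 95]) cube([91, 18, 1386]);
translate([1932, 217, 95]) cube([91, 18, 1386]);
translate([2059, 217, 95]) cube([91, 18, 1386]);


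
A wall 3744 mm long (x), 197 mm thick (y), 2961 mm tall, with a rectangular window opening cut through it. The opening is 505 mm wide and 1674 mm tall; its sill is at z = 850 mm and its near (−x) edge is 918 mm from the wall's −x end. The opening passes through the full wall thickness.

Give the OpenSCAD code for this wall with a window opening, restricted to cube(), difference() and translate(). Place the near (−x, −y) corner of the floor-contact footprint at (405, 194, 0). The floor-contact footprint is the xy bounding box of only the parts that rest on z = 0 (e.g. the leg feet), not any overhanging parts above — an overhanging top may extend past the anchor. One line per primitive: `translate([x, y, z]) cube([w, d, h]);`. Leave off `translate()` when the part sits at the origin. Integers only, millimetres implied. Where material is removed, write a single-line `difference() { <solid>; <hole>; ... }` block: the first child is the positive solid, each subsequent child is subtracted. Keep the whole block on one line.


difference() { translate([405, 194, 0]) cube([3744, 197, 2961]); translate([1323, 194, 850]) cube([505, 197, 1674]); }


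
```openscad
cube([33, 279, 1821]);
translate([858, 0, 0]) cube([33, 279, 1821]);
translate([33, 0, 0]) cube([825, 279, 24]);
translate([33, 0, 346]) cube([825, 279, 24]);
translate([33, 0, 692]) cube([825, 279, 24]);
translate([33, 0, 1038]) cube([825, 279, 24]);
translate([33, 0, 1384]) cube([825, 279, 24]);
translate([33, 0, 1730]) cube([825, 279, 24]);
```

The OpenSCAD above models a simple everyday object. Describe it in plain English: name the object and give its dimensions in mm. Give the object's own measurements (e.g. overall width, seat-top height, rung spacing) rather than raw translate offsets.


An open bookshelf. Two side panels, each 33 mm thick, 279 mm deep and 1821 mm tall, stand 891 mm apart (outside-to-outside). Between them sit 6 shelves, each 24 mm thick and 279 mm deep, spanning the full gap between the sides. The bottom shelf rests on the floor (its underside at z = 0) and the clear gap between one shelf's top and the next shelf's underside is 322 mm.


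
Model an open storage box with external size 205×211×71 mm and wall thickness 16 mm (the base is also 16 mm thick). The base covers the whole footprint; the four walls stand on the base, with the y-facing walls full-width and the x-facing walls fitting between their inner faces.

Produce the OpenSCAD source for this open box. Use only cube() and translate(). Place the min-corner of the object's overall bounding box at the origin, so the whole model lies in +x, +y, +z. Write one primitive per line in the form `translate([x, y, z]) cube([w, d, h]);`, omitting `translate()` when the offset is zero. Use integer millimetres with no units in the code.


cube([205, 211, 16]);
translate([0, 0, 16]) cube([205, 16, 55]);
translate([0, 195, 16]) cube([205, 16, 55]);
translate([0, 16, 16]) cube([16, 179, 55]);
translate([189, 16, 16]) cube([16, 179, 55]);


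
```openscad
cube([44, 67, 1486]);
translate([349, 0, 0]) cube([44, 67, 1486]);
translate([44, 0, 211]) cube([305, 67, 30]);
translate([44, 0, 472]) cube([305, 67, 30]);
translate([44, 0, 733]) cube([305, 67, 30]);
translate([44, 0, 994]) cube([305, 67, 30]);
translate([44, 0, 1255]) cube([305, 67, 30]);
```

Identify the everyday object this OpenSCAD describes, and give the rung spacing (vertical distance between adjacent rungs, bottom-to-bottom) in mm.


A ladder. The rung spacing is 261 mm.

Two tall 44×67 posts with 5 short bars between them — a ladder. Adjacent rungs sit at z = 211 and z = 472, so the spacing is 472 − 211 = 261 mm.


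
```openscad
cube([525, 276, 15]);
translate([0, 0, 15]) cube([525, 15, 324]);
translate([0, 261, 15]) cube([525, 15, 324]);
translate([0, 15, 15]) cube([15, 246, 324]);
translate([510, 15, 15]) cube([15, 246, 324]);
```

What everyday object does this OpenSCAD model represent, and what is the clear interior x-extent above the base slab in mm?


An open box. The internal width is 495 mm.

A 525×276 base slab with four walls standing on it — an open box. The base is 525 mm wide and the walls are 15 mm thick, so the internal width is 525 − 2 × 15 = 495 mm.


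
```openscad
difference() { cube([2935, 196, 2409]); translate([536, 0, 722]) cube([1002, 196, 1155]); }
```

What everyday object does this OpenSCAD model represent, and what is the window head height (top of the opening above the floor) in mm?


A wall with a window opening. The window head height is 1877 mm.

A wall with a rectangular opening subtracted — a window. Sill at z = 722, opening 1155 mm tall, so the head is at 722 + 1155 = 1877 mm.


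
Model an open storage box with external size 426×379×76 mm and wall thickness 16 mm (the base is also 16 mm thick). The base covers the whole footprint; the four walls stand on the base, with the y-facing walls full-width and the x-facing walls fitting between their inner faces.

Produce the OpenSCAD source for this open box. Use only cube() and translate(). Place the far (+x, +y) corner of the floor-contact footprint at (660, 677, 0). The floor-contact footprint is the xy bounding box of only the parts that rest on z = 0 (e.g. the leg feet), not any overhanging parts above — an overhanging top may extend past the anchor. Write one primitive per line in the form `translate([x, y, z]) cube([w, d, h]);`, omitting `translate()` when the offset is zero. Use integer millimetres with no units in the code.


translate([234, 298, 0]) cube([426, 379, 16]);
translate([234, 298, 16]) cube([426, 16, 60]);
translate([234, 661, 16]) cube([426, 16, 60]);
translate([234, 314, 16]) cube([16, 347, 60]);
translate([644, 314, 16]) cube([16, 347, 60]);


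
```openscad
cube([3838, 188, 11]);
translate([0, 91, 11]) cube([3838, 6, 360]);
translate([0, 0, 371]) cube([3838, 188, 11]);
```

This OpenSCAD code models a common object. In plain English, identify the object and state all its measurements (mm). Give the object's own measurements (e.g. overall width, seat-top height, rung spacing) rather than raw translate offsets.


An I-beam lying along x, 3838 mm long. Overall section height 382 mm. Two flanges 188 mm wide (y) and 11 mm thick, one on the floor and one at the top; a web 6 mm thick runs between them, centred on the flange width.


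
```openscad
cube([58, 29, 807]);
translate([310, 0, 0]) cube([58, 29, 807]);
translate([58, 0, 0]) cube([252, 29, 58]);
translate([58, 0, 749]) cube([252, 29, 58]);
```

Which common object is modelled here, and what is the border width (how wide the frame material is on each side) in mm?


A picture frame. The border width is 58 mm.

Four thin pieces enclosing a rectangular opening — a picture frame. The two full-height stiles are 807 mm tall; the top rail sits at z = 749 and is 58 mm tall, so the border above the opening is 807 − 749 = 58 mm, matching the stile x-width.


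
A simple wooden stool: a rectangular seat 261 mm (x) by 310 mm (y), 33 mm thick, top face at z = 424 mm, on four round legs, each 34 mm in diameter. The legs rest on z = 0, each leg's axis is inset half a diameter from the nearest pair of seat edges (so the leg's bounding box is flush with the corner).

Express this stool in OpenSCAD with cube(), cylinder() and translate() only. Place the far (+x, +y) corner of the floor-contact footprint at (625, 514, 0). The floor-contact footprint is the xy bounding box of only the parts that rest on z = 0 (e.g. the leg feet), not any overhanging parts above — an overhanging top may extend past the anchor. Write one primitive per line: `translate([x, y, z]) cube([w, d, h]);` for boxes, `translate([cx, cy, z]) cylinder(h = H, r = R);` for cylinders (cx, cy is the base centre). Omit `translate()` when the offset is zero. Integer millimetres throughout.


// leg_h = 424 - 33 = 391
translate([364, 204, 391]) cube([261, 310, 33]);
translate([381, 221, 0]) cylinder(h = 391, r = 17);
translate([608, 221, 0]) cylinder(h = 391, r = 17);
translate([381, 497, 0]) cylinder(h = 391, r = 17);
translate([608, 497, 0]) cylinder(h = 391, r = 17);


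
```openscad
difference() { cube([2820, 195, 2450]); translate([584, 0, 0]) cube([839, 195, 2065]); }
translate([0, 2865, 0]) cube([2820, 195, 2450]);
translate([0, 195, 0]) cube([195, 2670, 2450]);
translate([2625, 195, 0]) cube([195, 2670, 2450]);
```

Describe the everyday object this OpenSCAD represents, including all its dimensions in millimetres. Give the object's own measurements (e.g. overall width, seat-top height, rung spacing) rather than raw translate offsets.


A single room: four walls, each 2450 mm tall and 195 mm thick, enclosing an outside footprint 2820×3060 mm (x × y), no floor or roof. The front and back walls (−y and +y sides) run the full x-width; the side walls fit between their inner faces. A door opening 839 mm wide and 2065 mm tall is cut through the front wall from the floor up, its −x edge 584 mm from the wall's −x end.


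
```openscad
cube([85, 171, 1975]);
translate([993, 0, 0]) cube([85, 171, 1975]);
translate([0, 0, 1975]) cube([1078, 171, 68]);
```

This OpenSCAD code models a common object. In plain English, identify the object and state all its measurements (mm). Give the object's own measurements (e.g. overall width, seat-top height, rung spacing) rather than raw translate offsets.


A door frame. The clear opening is 908 mm wide and 1975 mm high. Two 85 mm wide jambs, 171 mm deep, stand either side of the opening from the floor to the top of the opening. A 68 mm thick head sits across the top of both jambs, spanning the full outside width of the frame.


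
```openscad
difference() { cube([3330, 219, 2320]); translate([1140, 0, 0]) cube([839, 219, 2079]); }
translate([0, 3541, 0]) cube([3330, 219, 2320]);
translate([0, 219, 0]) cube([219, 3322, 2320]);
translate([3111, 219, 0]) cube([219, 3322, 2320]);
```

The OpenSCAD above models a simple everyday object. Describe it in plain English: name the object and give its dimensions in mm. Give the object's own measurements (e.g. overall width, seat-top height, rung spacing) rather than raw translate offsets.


A single room: four walls, each 2320 mm tall and 219 mm thick, enclosing an outside footprint 3330×3760 mm (x × y), no floor or roof. The front and back walls (−y and +y sides) run the full x-width; the side walls fit between their inner faces. A door opening 839 mm wide and 2079 mm tall is cut through the front wall from the floor up, its −x edge 1140 mm from the wall's −x end.
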